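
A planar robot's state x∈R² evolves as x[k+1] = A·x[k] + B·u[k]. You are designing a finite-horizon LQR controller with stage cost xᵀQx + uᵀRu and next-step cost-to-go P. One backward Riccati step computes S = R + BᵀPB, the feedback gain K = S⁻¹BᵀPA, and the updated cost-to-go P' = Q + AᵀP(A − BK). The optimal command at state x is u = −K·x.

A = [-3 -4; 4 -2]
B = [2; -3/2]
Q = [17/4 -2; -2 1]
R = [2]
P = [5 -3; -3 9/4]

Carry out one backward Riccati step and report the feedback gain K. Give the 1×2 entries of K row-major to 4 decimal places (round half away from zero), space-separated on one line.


-1.7975 -0.8710

BᵀP = [14.5000 -9.3750]
S = R + BᵀPB = [2] + [43.0625] = [45.0625]
BᵀPA = [-81.0000 -39.2500]
K = S⁻¹·BᵀPA = [-1.7975 -0.8710]
A−BK = [0.5950 -2.2580; 1.3037 -3.3065]
AᵀP(A−BK) = [7.4022 1.4480; 1.4480 6.8128]
P' = Q + AᵀP(A−BK) = [11.6522 -0.5520; -0.5520 7.8128]
tr(P') = 19.4650


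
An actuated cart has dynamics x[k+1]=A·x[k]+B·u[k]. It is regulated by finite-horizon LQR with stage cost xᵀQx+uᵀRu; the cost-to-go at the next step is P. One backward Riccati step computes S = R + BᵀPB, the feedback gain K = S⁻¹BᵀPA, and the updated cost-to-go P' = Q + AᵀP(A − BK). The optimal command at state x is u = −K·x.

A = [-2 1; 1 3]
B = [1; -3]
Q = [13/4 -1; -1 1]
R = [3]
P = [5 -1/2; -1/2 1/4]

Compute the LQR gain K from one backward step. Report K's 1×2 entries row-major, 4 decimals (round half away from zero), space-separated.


BᵀP = [6.5000 -1.2500]
S = R + BᵀPB = [3] + [10.2500] = [13.2500]
BᵀPA = [-14.2500 2.7500]
K = S⁻¹·BᵀPA = [-1.0755 0.2075]
A−BK = [-0.9245 0.7925; -2.2264 3.6226]
AᵀP(A−BK) = [6.9245 -3.7925; -3.7925 3.6792]
P' = Q + AᵀP(A−BK) = [10.1745 -4.7925; -4.7925 4.6792]
tr(P') = 14.8538

-1.0755 0.2075


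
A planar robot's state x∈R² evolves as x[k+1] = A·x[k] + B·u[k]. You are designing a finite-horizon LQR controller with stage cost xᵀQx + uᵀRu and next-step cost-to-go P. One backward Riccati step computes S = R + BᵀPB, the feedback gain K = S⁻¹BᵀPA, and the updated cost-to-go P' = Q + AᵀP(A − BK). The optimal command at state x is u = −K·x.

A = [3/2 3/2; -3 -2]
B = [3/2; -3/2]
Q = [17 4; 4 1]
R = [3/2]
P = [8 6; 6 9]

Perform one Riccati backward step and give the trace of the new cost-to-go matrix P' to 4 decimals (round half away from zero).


41.2941

BᵀP = [3.0000 -4.5000]
S = R + BᵀPB = [3/2] + [11.2500] = [12.7500]
BᵀPA = [18.0000 13.5000]
K = S⁻¹·BᵀPA = [1.4118 1.0588]
A−BK = [-0.6176 -0.0882; -0.8824 -0.4118]
AᵀP(A−BK) = [19.5882 7.9412; 7.9412 3.7059]
P' = Q + AᵀP(A−BK) = [36.5882 11.9412; 11.9412 4.7059]
tr(P') = 41.2941


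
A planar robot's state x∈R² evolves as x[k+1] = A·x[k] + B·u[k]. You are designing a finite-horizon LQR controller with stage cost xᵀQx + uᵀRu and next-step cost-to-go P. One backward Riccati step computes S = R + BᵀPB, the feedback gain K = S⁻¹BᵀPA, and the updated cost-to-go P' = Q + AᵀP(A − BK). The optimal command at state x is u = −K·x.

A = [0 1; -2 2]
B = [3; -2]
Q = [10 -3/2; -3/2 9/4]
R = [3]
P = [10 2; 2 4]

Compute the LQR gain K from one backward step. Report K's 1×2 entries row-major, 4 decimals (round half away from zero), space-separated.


0.0471 0.2588

BᵀP = [26.0000 -2.0000]
S = R + BᵀPB = [3] + [82.0000] = [85.0000]
BᵀPA = [4.0000 22.0000]
K = S⁻¹·BᵀPA = [0.0471 0.2588]
A−BK = [-0.1412 0.2235; -1.9059 2.5176]
AᵀP(A−BK) = [15.8118 -21.0353; -21.0353 28.3059]
P' = Q + AᵀP(A−BK) = [25.8118 -22.5353; -22.5353 30.5559]
tr(P') = 56.3676


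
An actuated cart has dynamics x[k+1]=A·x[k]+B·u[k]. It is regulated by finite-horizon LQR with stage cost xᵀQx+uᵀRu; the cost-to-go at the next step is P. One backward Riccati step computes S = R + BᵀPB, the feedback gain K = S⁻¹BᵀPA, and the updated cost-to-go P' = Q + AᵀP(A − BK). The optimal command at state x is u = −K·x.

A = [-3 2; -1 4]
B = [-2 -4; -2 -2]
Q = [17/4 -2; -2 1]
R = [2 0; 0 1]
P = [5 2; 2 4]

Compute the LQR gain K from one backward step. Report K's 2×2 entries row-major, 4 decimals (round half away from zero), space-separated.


BᵀP = [-14.0000 -12.0000; -24.0000 -16.0000]
S = R + BᵀPB = [2 0; 0 1] + [52.0000 80.0000; 80.0000 128.0000] = [54.0000 80.0000; 80.0000 129.0000]
BᵀPA = [54.0000 -76.0000; 88.0000 -112.0000]
K = S⁻¹·BᵀPA = [-0.1307 -1.4912; 0.7633 0.0565]
A−BK = [-0.2085 -0.7562; 0.2650 1.1307]
AᵀP(A−BK) = [0.8940 1.5477; 1.5477 9.0035]
P' = Q + AᵀP(A−BK) = [5.1440 -0.4523; -0.4523 10.0035]
tr(P') = 15.1475

-0.1307 -1.4912 0.7633 0.0565


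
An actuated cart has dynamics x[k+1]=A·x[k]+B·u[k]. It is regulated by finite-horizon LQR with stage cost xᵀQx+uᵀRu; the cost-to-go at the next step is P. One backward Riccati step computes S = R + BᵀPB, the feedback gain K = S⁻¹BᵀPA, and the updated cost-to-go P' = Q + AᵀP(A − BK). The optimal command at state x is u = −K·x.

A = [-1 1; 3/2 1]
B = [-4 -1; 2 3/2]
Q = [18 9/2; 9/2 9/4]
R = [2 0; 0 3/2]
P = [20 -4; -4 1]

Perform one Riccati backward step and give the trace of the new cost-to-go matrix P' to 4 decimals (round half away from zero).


BᵀP = [-88.0000 18.0000; -26.0000 5.5000]
S = R + BᵀPB = [2 0; 0 3/2] + [388.0000 115.0000; 115.0000 34.2500] = [390.0000 115.0000; 115.0000 35.7500]
BᵀPA = [115.0000 -70.0000; 34.2500 -20.5000]
K = S⁻¹·BᵀPA = [0.2404 -0.2021; 0.1847 0.0767]
A−BK = [0.1463 0.2683; 0.7422 1.2892]
AᵀP(A−BK) = [0.2770 0.1150; 0.1150 0.4251]
P' = Q + AᵀP(A−BK) = [18.2770 4.6150; 4.6150 2.6751]
tr(P') = 20.9521

20.9521


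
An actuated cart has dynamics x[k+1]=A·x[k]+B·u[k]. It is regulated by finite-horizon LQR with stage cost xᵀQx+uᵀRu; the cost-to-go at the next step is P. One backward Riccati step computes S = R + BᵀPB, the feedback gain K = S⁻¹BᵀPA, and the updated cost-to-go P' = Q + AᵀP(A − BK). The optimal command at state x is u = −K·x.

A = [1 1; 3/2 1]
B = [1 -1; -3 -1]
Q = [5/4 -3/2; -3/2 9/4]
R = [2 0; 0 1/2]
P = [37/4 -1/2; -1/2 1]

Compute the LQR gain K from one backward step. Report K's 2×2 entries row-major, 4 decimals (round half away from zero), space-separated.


-0.0876 0.0208 -1.0395 -0.9332

BᵀP = [10.7500 -3.5000; -8.7500 -0.5000]
S = R + BᵀPB = [2 0; 0 1/2] + [21.2500 -7.2500; -7.2500 9.2500] = [23.2500 -7.2500; -7.2500 9.7500]
BᵀPA = [5.5000 7.2500; -9.5000 -9.2500]
K = S⁻¹·BᵀPA = [-0.0876 0.0208; -1.0395 -0.9332]
A−BK = [0.0481 0.0459; 0.1978 0.1292]
AᵀP(A−BK) = [0.6066 0.5197; 0.5197 0.4666]
P' = Q + AᵀP(A−BK) = [1.8566 -0.9803; -0.9803 2.7166]
tr(P') = 4.5732


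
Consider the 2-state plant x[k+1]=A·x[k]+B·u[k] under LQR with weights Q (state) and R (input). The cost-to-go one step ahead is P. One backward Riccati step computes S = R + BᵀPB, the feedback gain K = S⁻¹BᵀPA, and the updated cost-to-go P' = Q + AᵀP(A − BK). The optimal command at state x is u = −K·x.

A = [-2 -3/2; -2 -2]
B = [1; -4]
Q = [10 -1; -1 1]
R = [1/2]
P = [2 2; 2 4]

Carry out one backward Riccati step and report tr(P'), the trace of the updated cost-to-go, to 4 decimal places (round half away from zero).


24.7079

BᵀP = [-6.0000 -14.0000]
S = R + BᵀPB = [1/2] + [50.0000] = [50.5000]
BᵀPA = [40.0000 37.0000]
K = S⁻¹·BᵀPA = [0.7921 0.7327]
A−BK = [-2.7921 -2.2327; 1.1683 0.9307]
AᵀP(A−BK) = [8.3168 6.6931; 6.6931 5.3911]
P' = Q + AᵀP(A−BK) = [18.3168 5.6931; 5.6931 6.3911]
tr(P') = 24.7079


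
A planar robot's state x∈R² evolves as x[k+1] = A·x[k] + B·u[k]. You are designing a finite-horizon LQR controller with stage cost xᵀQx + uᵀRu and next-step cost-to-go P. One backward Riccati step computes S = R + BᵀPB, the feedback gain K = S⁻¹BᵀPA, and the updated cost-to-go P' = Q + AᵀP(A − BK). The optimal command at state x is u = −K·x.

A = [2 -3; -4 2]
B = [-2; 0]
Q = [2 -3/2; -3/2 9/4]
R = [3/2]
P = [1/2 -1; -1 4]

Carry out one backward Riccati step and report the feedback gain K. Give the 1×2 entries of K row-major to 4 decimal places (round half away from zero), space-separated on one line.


BᵀP = [-1.0000 2.0000]
S = R + BᵀPB = [3/2] + [2.0000] = [3.5000]
BᵀPA = [-10.0000 7.0000]
K = S⁻¹·BᵀPA = [-2.8571 2.0000]
A−BK = [-3.7143 1.0000; -4.0000 2.0000]
AᵀP(A−BK) = [53.4286 -31.0000; -31.0000 18.5000]
P' = Q + AᵀP(A−BK) = [55.4286 -32.5000; -32.5000 20.7500]
tr(P') = 76.1786

-2.8571 2.0000


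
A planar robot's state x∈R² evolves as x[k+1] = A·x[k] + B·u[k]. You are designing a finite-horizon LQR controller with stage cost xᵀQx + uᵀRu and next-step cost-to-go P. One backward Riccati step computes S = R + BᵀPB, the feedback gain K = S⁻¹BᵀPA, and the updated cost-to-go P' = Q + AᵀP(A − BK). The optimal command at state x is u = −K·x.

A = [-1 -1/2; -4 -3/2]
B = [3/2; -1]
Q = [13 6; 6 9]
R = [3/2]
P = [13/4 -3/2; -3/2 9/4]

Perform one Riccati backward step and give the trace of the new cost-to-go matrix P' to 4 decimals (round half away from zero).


43.3758

BᵀP = [6.3750 -4.5000]
S = R + BᵀPB = [3/2] + [14.0625] = [15.5625]
BᵀPA = [11.6250 3.5625]
K = S⁻¹·BᵀPA = [0.7470 0.2289]
A−BK = [-2.1205 -0.8434; -3.2530 -1.2711]
AᵀP(A−BK) = [18.5663 7.2139; 7.2139 2.8095]
P' = Q + AᵀP(A−BK) = [31.5663 13.2139; 13.2139 11.8095]
tr(P') = 43.3758


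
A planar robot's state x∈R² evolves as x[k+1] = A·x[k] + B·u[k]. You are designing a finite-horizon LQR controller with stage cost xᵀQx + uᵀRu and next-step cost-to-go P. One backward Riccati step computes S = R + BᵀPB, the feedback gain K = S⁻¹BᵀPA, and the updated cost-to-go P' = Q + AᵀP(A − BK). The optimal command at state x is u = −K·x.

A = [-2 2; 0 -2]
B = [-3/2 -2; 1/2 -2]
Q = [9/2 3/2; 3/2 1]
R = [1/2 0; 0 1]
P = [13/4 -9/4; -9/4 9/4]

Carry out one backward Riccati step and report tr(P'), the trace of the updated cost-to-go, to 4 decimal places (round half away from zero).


8.0678

BᵀP = [-6.0000 4.5000; -2.0000 0.0000]
S = R + BᵀPB = [1/2 0; 0 1] + [11.2500 3.0000; 3.0000 4.0000] = [11.7500 3.0000; 3.0000 5.0000]
BᵀPA = [12.0000 -21.0000; 4.0000 -4.0000]
K = S⁻¹·BᵀPA = [0.9648 -1.8693; 0.2211 0.3216]
A−BK = [-0.1106 -0.1608; -0.0402 -0.4221]
AᵀP(A−BK) = [0.5377 -0.8543; -0.8543 2.0302]
P' = Q + AᵀP(A−BK) = [5.0377 0.6457; 0.6457 3.0302]
tr(P') = 8.0678


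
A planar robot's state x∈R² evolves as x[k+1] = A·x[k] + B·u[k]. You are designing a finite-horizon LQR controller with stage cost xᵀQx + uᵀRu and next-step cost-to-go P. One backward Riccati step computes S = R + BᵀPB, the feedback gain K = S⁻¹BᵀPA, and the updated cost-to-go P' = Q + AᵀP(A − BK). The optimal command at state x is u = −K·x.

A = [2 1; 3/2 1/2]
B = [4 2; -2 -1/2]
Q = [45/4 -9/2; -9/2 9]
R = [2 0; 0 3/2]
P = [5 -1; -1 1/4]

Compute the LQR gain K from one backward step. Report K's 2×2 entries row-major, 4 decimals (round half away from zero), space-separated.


0.2782 0.1491 0.2098 0.1078

BᵀP = [22.0000 -4.5000; 10.5000 -2.1250]
S = R + BᵀPB = [2 0; 0 3/2] + [97.0000 46.2500; 46.2500 22.0625] = [99.0000 46.2500; 46.2500 23.5625]
BᵀPA = [37.2500 19.7500; 17.8125 9.4375]
K = S⁻¹·BᵀPA = [0.2782 0.1491; 0.2098 0.1078]
A−BK = [0.4674 0.1879; 2.1614 0.8522]
AᵀP(A−BK) = [0.4606 0.2121; 0.2121 0.0997]
P' = Q + AᵀP(A−BK) = [11.7106 -4.2879; -4.2879 9.0997]
tr(P') = 20.8104


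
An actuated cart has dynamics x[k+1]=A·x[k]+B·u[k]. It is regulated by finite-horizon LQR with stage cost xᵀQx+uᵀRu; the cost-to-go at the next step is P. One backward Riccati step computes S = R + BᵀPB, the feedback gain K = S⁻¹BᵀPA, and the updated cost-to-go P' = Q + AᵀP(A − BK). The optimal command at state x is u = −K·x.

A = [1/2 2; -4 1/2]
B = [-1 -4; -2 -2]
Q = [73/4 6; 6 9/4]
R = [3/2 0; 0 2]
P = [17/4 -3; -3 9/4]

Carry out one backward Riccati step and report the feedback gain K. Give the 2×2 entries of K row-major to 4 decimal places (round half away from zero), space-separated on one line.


BᵀP = [1.7500 -1.5000; -11.0000 7.5000]
S = R + BᵀPB = [3/2 0; 0 2] + [1.2500 -4.0000; -4.0000 29.0000] = [2.7500 -4.0000; -4.0000 31.0000]
BᵀPA = [6.8750 2.7500; -35.5000 -18.2500]
K = S⁻¹·BᵀPA = [1.0271 0.1769; -1.0126 -0.5659]
A−BK = [-2.5235 -0.0866; -3.9711 -0.2780]
AᵀP(A−BK) = [6.0528 1.6949; 1.6949 0.7486]
P' = Q + AᵀP(A−BK) = [24.3028 7.6949; 7.6949 2.9986]
tr(P') = 27.3014

1.0271 0.1769 -1.0126 -0.5659


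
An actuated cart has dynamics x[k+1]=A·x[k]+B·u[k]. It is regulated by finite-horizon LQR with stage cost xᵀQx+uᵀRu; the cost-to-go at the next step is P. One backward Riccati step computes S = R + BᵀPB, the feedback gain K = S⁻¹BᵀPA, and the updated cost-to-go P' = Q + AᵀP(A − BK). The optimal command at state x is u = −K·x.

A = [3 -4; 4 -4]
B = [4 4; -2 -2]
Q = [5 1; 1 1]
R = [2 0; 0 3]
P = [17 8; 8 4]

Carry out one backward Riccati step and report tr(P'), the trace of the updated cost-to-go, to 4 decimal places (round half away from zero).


BᵀP = [52.0000 24.0000; 52.0000 24.0000]
S = R + BᵀPB = [2 0; 0 3] + [160.0000 160.0000; 160.0000 160.0000] = [162.0000 160.0000; 160.0000 163.0000]
BᵀPA = [252.0000 -304.0000; 252.0000 -304.0000]
K = S⁻¹·BᵀPA = [0.9380 -1.1315; 0.6253 -0.7543]
A−BK = [-3.2531 3.5434; 7.1266 -7.7717]
AᵀP(A−BK) = [15.0546 -16.7643; -16.7643 18.6998]
P' = Q + AᵀP(A−BK) = [20.0546 -15.7643; -15.7643 19.6998]
tr(P') = 39.7543

39.7543


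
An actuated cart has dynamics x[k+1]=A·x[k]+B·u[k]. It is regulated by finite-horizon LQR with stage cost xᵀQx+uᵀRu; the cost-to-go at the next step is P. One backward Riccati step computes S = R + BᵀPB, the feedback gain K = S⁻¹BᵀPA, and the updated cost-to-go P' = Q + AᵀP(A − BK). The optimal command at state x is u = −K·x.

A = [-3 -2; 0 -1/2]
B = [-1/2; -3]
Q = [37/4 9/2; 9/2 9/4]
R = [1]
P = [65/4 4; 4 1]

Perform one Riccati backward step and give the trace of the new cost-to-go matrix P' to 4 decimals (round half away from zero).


21.0162

BᵀP = [-20.1250 -5.0000]
S = R + BᵀPB = [1] + [25.0625] = [26.0625]
BᵀPA = [60.3750 42.7500]
K = S⁻¹·BᵀPA = [2.3165 1.6403]
A−BK = [-1.8417 -1.1799; 6.9496 4.4209]
AᵀP(A−BK) = [6.3885 4.4676; 4.4676 3.1277]
P' = Q + AᵀP(A−BK) = [15.6385 8.9676; 8.9676 5.3777]
tr(P') = 21.0162


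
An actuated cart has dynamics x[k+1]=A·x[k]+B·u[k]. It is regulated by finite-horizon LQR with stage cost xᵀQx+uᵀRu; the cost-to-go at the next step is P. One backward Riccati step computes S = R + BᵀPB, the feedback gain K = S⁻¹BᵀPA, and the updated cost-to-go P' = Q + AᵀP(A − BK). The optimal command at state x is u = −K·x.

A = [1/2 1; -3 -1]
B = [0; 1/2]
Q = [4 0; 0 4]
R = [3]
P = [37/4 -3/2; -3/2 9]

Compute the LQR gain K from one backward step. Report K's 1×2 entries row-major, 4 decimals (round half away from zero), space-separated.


BᵀP = [-0.7500 4.5000]
S = R + BᵀPB = [3] + [2.2500] = [5.2500]
BᵀPA = [-13.8750 -5.2500]
K = S⁻¹·BᵀPA = [-2.6429 -1.0000]
A−BK = [0.5000 1.0000; -1.6786 -0.5000]
AᵀP(A−BK) = [51.1429 23.0000; 23.0000 16.0000]
P' = Q + AᵀP(A−BK) = [55.1429 23.0000; 23.0000 20.0000]
tr(P') = 75.1429

-2.6429 -1.0000


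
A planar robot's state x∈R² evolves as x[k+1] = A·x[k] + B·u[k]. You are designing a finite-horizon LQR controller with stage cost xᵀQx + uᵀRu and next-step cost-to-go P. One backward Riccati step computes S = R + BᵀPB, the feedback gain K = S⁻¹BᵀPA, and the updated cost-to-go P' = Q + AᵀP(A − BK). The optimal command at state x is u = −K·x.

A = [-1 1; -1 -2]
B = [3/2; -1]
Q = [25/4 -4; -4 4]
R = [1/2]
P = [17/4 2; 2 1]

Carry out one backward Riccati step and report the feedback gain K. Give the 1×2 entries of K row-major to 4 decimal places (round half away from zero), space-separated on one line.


BᵀP = [4.3750 2.0000]
S = R + BᵀPB = [1/2] + [4.5625] = [5.0625]
BᵀPA = [-6.3750 0.3750]
K = S⁻¹·BᵀPA = [-1.2593 0.0741]
A−BK = [0.8889 0.8889; -2.2593 -1.9259]
AᵀP(A−BK) = [1.2222 0.2222; 0.2222 0.2222]
P' = Q + AᵀP(A−BK) = [7.4722 -3.7778; -3.7778 4.2222]
tr(P') = 11.6944

-1.2593 0.0741


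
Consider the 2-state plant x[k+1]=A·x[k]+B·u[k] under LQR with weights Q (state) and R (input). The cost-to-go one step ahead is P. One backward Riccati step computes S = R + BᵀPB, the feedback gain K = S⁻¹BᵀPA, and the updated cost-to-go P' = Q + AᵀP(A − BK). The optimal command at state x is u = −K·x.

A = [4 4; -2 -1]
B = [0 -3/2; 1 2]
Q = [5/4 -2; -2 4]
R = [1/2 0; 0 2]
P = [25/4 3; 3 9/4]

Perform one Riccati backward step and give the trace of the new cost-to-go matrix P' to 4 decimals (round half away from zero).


BᵀP = [3.0000 2.2500; -3.3750 0.0000]
S = R + BᵀPB = [1/2 0; 0 2] + [2.2500 0.0000; 0.0000 5.0625] = [2.7500 0.0000; 0.0000 7.0625]
BᵀPA = [7.5000 9.7500; -13.5000 -13.5000]
K = S⁻¹·BᵀPA = [2.7273 3.5455; -1.9115 -1.9115]
A−BK = [1.1327 1.1327; -0.9043 -0.7224]
AᵀP(A−BK) = [14.7401 16.1038; 16.1038 17.8765]
P' = Q + AᵀP(A−BK) = [15.9901 14.1038; 14.1038 21.8765]
tr(P') = 37.8667

37.8667


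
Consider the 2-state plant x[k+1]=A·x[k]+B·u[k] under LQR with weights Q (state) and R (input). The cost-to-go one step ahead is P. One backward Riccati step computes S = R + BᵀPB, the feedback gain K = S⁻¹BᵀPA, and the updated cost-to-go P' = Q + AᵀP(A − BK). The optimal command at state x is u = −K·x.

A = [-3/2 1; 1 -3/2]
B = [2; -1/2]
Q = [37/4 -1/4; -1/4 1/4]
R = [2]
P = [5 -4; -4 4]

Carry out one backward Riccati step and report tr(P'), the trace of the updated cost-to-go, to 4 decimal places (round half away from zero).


13.9435

BᵀP = [12.0000 -10.0000]
S = R + BᵀPB = [2] + [29.0000] = [31.0000]
BᵀPA = [-28.0000 27.0000]
K = S⁻¹·BᵀPA = [-0.9032 0.8710]
A−BK = [0.3065 -0.7419; 0.5484 -1.0645]
AᵀP(A−BK) = [1.9597 -2.1129; -2.1129 2.4839]
P' = Q + AᵀP(A−BK) = [11.2097 -2.3629; -2.3629 2.7339]
tr(P') = 13.9435


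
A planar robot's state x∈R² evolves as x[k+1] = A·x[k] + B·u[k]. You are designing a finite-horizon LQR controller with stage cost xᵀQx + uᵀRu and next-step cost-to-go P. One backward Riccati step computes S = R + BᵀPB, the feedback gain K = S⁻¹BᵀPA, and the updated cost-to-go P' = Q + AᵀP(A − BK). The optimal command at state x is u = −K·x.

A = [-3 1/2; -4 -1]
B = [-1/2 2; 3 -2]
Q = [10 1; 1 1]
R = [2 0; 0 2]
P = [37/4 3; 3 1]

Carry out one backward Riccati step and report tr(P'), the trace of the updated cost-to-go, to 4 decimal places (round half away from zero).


28.3043

BᵀP = [4.3750 1.5000; 12.5000 4.0000]
S = R + BᵀPB = [2 0; 0 2] + [2.3125 5.7500; 5.7500 17.0000] = [4.3125 5.7500; 5.7500 19.0000]
BᵀPA = [-19.1250 0.6875; -53.5000 2.2500]
K = S⁻¹·BᵀPA = [-1.1407 0.0026; -2.4706 0.1176]
A−BK = [1.3708 0.2660; -5.5192 -0.7724]
AᵀP(A−BK) = [17.2583 -0.5320; -0.5320 0.0460]
P' = Q + AᵀP(A−BK) = [27.2583 0.4680; 0.4680 1.0460]
tr(P') = 28.3043


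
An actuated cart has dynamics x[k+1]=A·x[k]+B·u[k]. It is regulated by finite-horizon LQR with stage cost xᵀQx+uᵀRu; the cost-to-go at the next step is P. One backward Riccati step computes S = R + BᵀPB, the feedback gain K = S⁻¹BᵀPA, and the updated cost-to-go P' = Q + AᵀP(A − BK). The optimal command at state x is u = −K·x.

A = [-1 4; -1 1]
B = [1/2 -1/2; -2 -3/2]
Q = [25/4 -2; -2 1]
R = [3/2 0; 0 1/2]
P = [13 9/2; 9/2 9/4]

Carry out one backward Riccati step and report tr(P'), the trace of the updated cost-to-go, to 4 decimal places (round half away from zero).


BᵀP = [-2.5000 -2.2500; -13.2500 -5.6250]
S = R + BᵀPB = [3/2 0; 0 1/2] + [3.2500 4.6250; 4.6250 15.0625] = [4.7500 4.6250; 4.6250 15.5625]
BᵀPA = [4.7500 -12.2500; 18.8750 -58.6250]
K = S⁻¹·BᵀPA = [-0.2546 1.5324; 1.2885 -4.2225]
A−BK = [-0.2284 1.1225; 0.4236 -2.2689]
AᵀP(A−BK) = [1.1386 -4.3296; -4.3296 17.4789]
P' = Q + AᵀP(A−BK) = [7.3886 -6.3296; -6.3296 18.4789]
tr(P') = 25.8675

25.8675


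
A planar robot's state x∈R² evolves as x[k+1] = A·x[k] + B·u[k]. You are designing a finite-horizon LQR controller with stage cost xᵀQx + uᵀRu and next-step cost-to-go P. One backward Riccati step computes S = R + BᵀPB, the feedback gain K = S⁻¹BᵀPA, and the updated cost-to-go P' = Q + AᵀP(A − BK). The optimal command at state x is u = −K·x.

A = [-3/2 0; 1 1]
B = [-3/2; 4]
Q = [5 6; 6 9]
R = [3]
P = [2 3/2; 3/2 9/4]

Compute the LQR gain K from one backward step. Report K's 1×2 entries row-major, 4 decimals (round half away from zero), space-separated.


BᵀP = [3.0000 6.7500]
S = R + BᵀPB = [3] + [22.5000] = [25.5000]
BᵀPA = [2.2500 6.7500]
K = S⁻¹·BᵀPA = [0.0882 0.2647]
A−BK = [-1.3676 0.3971; 0.6471 -0.0588]
AᵀP(A−BK) = [2.0515 -0.5956; -0.5956 0.4632]
P' = Q + AᵀP(A−BK) = [7.0515 5.4044; 5.4044 9.4632]
tr(P') = 16.5147

0.0882 0.2647


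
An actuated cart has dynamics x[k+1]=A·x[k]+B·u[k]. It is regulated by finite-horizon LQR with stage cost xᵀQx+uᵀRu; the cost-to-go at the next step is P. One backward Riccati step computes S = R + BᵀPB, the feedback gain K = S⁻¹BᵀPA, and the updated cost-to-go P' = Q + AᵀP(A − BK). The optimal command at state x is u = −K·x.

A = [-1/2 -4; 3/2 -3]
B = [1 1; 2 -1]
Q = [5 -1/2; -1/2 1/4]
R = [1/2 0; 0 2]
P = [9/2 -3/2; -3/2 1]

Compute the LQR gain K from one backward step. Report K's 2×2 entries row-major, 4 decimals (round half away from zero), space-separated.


0.2213 -2.0410 -0.6639 -1.3770

BᵀP = [1.5000 0.5000; 6.0000 -2.5000]
S = R + BᵀPB = [1/2 0; 0 2] + [2.5000 1.0000; 1.0000 8.5000] = [3.0000 1.0000; 1.0000 10.5000]
BᵀPA = [0.0000 -7.5000; -6.7500 -16.5000]
K = S⁻¹·BᵀPA = [0.2213 -2.0410; -0.6639 -1.3770]
A−BK = [-0.0574 -0.5820; 0.3934 -0.2951]
AᵀP(A−BK) = [1.1434 1.9549; 1.9549 6.9713]
P' = Q + AᵀP(A−BK) = [6.1434 1.4549; 1.4549 7.2213]
tr(P') = 13.3648


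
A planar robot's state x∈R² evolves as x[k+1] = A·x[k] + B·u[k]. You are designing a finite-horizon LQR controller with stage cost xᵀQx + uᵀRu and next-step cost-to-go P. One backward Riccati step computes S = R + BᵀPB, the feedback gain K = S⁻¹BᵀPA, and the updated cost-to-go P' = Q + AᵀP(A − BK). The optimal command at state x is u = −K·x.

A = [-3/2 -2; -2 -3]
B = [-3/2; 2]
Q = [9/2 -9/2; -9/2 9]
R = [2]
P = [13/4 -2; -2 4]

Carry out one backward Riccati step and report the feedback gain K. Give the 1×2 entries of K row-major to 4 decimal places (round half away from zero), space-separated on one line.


BᵀP = [-8.8750 11.0000]
S = R + BᵀPB = [2] + [35.3125] = [37.3125]
BᵀPA = [-8.6875 -15.2500]
K = S⁻¹·BᵀPA = [-0.2328 -0.4087]
A−BK = [-1.8492 -2.6131; -1.5343 -2.1826]
AᵀP(A−BK) = [9.2898 13.1993; 13.1993 18.7672]
P' = Q + AᵀP(A−BK) = [13.7898 8.6993; 8.6993 27.7672]
tr(P') = 41.5570

-0.2328 -0.4087


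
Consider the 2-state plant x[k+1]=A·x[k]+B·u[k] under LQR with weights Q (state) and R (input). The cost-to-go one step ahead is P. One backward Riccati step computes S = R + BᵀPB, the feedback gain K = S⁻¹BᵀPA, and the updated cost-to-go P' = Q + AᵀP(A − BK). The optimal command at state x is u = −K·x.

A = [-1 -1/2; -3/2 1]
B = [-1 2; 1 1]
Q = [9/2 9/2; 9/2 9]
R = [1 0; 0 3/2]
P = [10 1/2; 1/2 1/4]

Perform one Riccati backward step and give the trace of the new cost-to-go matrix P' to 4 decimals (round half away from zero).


BᵀP = [-9.5000 -0.2500; 20.5000 1.2500]
S = R + BᵀPB = [1 0; 0 3/2] + [9.2500 -19.2500; -19.2500 42.2500] = [10.2500 -19.2500; -19.2500 43.7500]
BᵀPA = [9.8750 4.5000; -22.3750 -9.0000]
K = S⁻¹·BᵀPA = [0.0169 0.3034; -0.5040 -0.0722]
A−BK = [0.0249 -0.0522; -1.0128 0.7689]
AᵀP(A−BK) = [0.6188 -0.1120; -0.1120 0.2348]
P' = Q + AᵀP(A−BK) = [5.1188 4.3880; 4.3880 9.2348]
tr(P') = 14.3535

14.3535


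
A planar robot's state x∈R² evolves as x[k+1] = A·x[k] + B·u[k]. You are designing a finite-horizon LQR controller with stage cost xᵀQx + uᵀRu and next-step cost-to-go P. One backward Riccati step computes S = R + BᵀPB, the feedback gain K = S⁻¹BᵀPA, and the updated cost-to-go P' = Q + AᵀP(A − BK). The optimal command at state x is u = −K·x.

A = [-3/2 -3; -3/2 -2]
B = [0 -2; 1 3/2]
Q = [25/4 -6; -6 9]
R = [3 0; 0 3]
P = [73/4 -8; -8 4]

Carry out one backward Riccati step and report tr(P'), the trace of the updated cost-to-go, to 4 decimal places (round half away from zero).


BᵀP = [-8.0000 4.0000; -48.5000 22.0000]
S = R + BᵀPB = [3 0; 0 3] + [4.0000 22.0000; 22.0000 130.0000] = [7.0000 22.0000; 22.0000 133.0000]
BᵀPA = [6.0000 16.0000; 39.7500 101.5000]
K = S⁻¹·BᵀPA = [-0.1711 -0.2349; 0.3272 0.8020]
A−BK = [-0.8456 -1.3960; -1.8196 -2.9681]
AᵀP(A−BK) = [2.0839 3.6544; 3.6544 6.6040]
P' = Q + AᵀP(A−BK) = [8.3339 -2.3456; -2.3456 15.6040]
tr(P') = 23.9379

23.9379


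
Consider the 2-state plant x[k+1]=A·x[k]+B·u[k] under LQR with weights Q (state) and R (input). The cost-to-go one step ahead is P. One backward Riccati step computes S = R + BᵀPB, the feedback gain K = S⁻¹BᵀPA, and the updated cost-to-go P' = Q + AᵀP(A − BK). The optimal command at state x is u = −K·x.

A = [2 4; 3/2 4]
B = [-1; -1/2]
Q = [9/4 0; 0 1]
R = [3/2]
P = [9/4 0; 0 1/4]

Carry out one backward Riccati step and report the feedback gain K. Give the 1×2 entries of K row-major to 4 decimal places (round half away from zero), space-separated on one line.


BᵀP = [-2.2500 -0.1250]
S = R + BᵀPB = [3/2] + [2.3125] = [3.8125]
BᵀPA = [-4.6875 -9.5000]
K = S⁻¹·BᵀPA = [-1.2295 -2.4918]
A−BK = [0.7705 1.5082; 0.8852 2.7541]
AᵀP(A−BK) = [3.7992 7.8197; 7.8197 16.3279]
P' = Q + AᵀP(A−BK) = [6.0492 7.8197; 7.8197 17.3279]
tr(P') = 23.3770

-1.2295 -2.4918


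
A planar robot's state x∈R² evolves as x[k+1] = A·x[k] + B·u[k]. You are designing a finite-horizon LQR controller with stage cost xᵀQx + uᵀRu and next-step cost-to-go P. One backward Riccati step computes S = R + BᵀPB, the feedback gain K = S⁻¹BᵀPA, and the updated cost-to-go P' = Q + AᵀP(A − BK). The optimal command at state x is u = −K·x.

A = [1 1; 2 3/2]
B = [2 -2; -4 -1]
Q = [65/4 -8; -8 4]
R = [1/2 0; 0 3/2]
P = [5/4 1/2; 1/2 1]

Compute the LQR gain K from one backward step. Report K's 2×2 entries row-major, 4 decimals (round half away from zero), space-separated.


-0.3078 -0.2093 -0.6720 -0.5875

BᵀP = [0.5000 -3.0000; -3.0000 -2.0000]
S = R + BᵀPB = [1/2 0; 0 3/2] + [13.0000 2.0000; 2.0000 8.0000] = [13.5000 2.0000; 2.0000 9.5000]
BᵀPA = [-5.5000 -4.0000; -7.0000 -6.0000]
K = S⁻¹·BᵀPA = [-0.3078 -0.2093; -0.6720 -0.5875]
A−BK = [0.2716 0.2435; 0.0966 0.0755]
AᵀP(A−BK) = [0.8526 0.7364; 0.7364 0.6378]
P' = Q + AᵀP(A−BK) = [17.1026 -7.2636; -7.2636 4.6378]
tr(P') = 21.7404


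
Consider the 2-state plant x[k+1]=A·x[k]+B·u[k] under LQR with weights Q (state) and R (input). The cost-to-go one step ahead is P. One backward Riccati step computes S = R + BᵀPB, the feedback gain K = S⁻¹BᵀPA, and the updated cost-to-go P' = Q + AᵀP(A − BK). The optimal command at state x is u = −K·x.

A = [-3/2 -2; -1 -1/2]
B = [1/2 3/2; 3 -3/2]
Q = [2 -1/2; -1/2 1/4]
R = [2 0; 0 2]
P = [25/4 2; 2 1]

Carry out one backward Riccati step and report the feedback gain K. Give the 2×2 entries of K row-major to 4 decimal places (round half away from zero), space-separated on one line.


BᵀP = [9.1250 4.0000; 6.3750 1.5000]
S = R + BᵀPB = [2 0; 0 2] + [16.5625 7.6875; 7.6875 7.3125] = [18.5625 7.6875; 7.6875 9.3125]
BᵀPA = [-17.6875 -20.2500; -11.0625 -13.5000]
K = S⁻¹·BᵀPA = [-0.7003 -0.7454; -0.6098 -0.8344]
A−BK = [-0.2351 -0.3758; 0.1862 0.4845]
AᵀP(A−BK) = [1.9297 2.3362; 2.3362 2.8925]
P' = Q + AᵀP(A−BK) = [3.9297 1.8362; 1.8362 3.1425]
tr(P') = 7.0721

-0.7003 -0.7454 -0.6098 -0.8344


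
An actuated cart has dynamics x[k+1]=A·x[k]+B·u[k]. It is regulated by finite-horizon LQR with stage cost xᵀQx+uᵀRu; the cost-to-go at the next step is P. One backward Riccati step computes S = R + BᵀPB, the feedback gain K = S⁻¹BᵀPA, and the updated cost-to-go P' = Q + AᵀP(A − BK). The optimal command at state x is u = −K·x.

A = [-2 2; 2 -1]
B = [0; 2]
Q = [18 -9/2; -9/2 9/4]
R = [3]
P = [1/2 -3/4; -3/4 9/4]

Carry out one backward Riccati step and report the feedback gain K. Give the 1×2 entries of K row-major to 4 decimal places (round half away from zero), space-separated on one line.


BᵀP = [-1.5000 4.5000]
S = R + BᵀPB = [3] + [9.0000] = [12.0000]
BᵀPA = [12.0000 -7.5000]
K = S⁻¹·BᵀPA = [1.0000 -0.6250]
A−BK = [-2.0000 2.0000; 0.0000 0.2500]
AᵀP(A−BK) = [5.0000 -3.5000; -3.5000 2.5625]
P' = Q + AᵀP(A−BK) = [23.0000 -8.0000; -8.0000 4.8125]
tr(P') = 27.8125

1.0000 -0.6250


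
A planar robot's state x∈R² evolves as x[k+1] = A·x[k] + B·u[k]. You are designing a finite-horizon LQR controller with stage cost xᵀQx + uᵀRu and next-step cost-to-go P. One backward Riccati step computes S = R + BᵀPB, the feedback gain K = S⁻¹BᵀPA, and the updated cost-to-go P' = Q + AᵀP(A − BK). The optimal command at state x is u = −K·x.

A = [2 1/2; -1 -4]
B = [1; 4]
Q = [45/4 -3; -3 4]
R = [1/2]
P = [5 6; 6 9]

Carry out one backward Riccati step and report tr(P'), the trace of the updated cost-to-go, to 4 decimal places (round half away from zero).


20.9013

BᵀP = [29.0000 42.0000]
S = R + BᵀPB = [1/2] + [197.0000] = [197.5000]
BᵀPA = [16.0000 -153.5000]
K = S⁻¹·BᵀPA = [0.0810 -0.7772]
A−BK = [1.9190 1.2772; -1.3241 -0.8911]
AᵀP(A−BK) = [3.7038 2.4354; 2.4354 1.9475]
P' = Q + AᵀP(A−BK) = [14.9538 -0.5646; -0.5646 5.9475]
tr(P') = 20.9013


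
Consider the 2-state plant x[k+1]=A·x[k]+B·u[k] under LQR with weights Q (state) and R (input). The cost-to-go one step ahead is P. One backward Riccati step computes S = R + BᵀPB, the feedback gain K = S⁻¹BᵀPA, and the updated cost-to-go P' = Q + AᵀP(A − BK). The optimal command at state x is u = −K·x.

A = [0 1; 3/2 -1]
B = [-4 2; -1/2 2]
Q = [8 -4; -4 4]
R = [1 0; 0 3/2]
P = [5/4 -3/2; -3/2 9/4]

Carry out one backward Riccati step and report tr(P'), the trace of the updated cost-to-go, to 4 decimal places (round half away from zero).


13.4907

BᵀP = [-4.2500 4.8750; -0.5000 1.5000]
S = R + BᵀPB = [1 0; 0 3/2] + [14.5625 1.2500; 1.2500 2.0000] = [15.5625 1.2500; 1.2500 3.5000]
BᵀPA = [7.3125 -9.1250; 2.2500 -2.0000]
K = S⁻¹·BᵀPA = [0.4306 -0.5564; 0.4891 -0.3727]
A−BK = [0.7442 -0.4802; 0.7372 -0.5328]
AᵀP(A−BK) = [0.8133 -0.7177; -0.7177 0.6773]
P' = Q + AᵀP(A−BK) = [8.8133 -4.7177; -4.7177 4.6773]
tr(P') = 13.4907


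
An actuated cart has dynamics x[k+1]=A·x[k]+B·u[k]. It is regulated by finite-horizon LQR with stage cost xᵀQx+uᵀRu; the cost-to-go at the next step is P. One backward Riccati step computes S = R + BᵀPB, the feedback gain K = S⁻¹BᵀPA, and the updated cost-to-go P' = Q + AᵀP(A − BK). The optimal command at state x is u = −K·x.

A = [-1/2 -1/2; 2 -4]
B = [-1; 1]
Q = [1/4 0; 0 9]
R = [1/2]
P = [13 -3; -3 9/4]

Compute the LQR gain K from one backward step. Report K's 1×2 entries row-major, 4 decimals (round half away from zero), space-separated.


BᵀP = [-16.0000 5.2500]
S = R + BᵀPB = [1/2] + [21.2500] = [21.7500]
BᵀPA = [18.5000 -13.0000]
K = S⁻¹·BᵀPA = [0.8506 -0.5977]
A−BK = [0.3506 -1.0977; 1.1494 -3.4023]
AᵀP(A−BK) = [2.5144 -6.6925; -6.6925 19.4799]
P' = Q + AᵀP(A−BK) = [2.7644 -6.6925; -6.6925 28.4799]
tr(P') = 31.2443

0.8506 -0.5977


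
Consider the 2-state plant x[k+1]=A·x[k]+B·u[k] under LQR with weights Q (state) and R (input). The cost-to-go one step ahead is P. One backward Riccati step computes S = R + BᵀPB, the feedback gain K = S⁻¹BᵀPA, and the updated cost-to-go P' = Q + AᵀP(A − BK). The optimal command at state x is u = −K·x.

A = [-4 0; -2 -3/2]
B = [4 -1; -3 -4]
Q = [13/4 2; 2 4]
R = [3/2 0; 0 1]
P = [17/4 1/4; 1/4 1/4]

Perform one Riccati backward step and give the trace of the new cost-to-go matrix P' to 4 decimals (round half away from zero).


BᵀP = [16.2500 0.2500; -5.2500 -1.2500]
S = R + BᵀPB = [3/2 0; 0 1] + [64.2500 -17.2500; -17.2500 10.2500] = [65.7500 -17.2500; -17.2500 11.2500]
BᵀPA = [-65.5000 -0.3750; 23.5000 1.8750]
K = S⁻¹·BᵀPA = [-0.7498 0.0636; 0.9392 0.2642]
A−BK = [-0.0616 0.0098; -0.4925 -0.2523]
AᵀP(A−BK) = [1.8174 0.2078; 0.2078 0.0910]
P' = Q + AᵀP(A−BK) = [5.0674 2.2078; 2.2078 4.0910]
tr(P') = 9.1583

9.1583


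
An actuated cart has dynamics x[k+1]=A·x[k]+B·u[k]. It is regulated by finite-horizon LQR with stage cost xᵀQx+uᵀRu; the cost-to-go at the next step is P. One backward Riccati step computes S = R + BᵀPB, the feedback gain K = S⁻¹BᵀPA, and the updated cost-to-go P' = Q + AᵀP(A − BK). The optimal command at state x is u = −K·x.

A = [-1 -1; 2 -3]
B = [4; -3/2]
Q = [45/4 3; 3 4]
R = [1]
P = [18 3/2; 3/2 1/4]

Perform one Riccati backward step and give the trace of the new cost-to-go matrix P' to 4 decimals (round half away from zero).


BᵀP = [69.7500 5.6250]
S = R + BᵀPB = [1] + [270.5625] = [271.5625]
BᵀPA = [-58.5000 -86.6250]
K = S⁻¹·BᵀPA = [-0.2154 -0.3190]
A−BK = [-0.1383 0.2759; 1.6769 -3.4785]
AᵀP(A−BK) = [0.3979 -0.6608; -0.6608 1.6177]
P' = Q + AᵀP(A−BK) = [11.6479 2.3392; 2.3392 5.6177]
tr(P') = 17.2657

17.2657


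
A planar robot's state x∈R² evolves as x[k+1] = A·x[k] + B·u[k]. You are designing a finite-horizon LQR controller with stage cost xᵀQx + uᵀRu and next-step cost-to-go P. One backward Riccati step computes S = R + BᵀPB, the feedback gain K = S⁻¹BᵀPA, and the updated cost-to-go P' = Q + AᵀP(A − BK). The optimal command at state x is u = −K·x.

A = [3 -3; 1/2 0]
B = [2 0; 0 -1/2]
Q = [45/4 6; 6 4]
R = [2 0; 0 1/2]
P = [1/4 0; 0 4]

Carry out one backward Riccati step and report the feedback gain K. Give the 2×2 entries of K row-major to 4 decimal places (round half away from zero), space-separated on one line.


BᵀP = [0.5000 0.0000; 0.0000 -2.0000]
S = R + BᵀPB = [2 0; 0 1/2] + [1.0000 0.0000; 0.0000 1.0000] = [3.0000 0.0000; 0.0000 1.5000]
BᵀPA = [1.5000 -1.5000; -1.0000 0.0000]
K = S⁻¹·BᵀPA = [0.5000 -0.5000; -0.6667 0.0000]
A−BK = [2.0000 -2.0000; 0.1667 0.0000]
AᵀP(A−BK) = [1.8333 -1.5000; -1.5000 1.5000]
P' = Q + AᵀP(A−BK) = [13.0833 4.5000; 4.5000 5.5000]
tr(P') = 18.5833

0.5000 -0.5000 -0.6667 0.0000


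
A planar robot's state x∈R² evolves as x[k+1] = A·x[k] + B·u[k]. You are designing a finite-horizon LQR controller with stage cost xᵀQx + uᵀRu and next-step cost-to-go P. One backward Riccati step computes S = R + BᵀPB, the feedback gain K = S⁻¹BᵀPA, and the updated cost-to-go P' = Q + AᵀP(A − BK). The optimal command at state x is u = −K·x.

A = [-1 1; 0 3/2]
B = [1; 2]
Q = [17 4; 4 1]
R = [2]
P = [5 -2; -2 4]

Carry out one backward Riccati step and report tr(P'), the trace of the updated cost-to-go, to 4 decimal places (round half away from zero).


BᵀP = [1.0000 6.0000]
S = R + BᵀPB = [2] + [13.0000] = [15.0000]
BᵀPA = [-1.0000 10.0000]
K = S⁻¹·BᵀPA = [-0.0667 0.6667]
A−BK = [-0.9333 0.3333; 0.1333 0.1667]
AᵀP(A−BK) = [4.9333 -1.3333; -1.3333 1.3333]
P' = Q + AᵀP(A−BK) = [21.9333 2.6667; 2.6667 2.3333]
tr(P') = 24.2667

24.2667


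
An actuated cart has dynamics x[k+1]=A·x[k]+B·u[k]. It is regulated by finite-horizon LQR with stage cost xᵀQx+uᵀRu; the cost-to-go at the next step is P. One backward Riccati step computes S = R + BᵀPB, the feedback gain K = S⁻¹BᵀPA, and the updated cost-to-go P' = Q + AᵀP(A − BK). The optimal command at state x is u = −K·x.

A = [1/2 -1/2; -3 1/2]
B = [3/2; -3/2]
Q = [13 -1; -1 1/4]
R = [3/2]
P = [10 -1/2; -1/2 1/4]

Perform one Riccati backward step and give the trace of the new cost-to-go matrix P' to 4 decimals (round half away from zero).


14.9371

BᵀP = [15.7500 -1.1250]
S = R + BᵀPB = [3/2] + [25.3125] = [26.8125]
BᵀPA = [11.2500 -8.4375]
K = S⁻¹·BᵀPA = [0.4196 -0.3147]
A−BK = [-0.1294 -0.0280; -2.3706 0.0280]
AᵀP(A−BK) = [1.5297 -0.2098; -0.2098 0.1573]
P' = Q + AᵀP(A−BK) = [14.5297 -1.2098; -1.2098 0.4073]
tr(P') = 14.9371


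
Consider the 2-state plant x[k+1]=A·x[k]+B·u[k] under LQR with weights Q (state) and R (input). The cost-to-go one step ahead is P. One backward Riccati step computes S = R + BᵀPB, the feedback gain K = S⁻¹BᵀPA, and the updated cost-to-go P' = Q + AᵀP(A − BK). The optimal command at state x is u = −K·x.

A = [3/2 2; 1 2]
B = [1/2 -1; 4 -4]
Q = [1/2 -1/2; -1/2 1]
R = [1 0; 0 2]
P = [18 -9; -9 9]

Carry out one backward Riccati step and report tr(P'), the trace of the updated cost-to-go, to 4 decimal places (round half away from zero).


29.4197

BᵀP = [-27.0000 31.5000; 18.0000 -27.0000]
S = R + BᵀPB = [1 0; 0 2] + [112.5000 -99.0000; -99.0000 90.0000] = [113.5000 -99.0000; -99.0000 92.0000]
BᵀPA = [-9.0000 9.0000; 0.0000 -18.0000]
K = S⁻¹·BᵀPA = [-1.2917 -1.4883; -1.3900 -1.7972]
A−BK = [0.7559 0.9470; 0.6069 0.7644]
AᵀP(A−BK) = [10.8744 13.6053; 13.6053 17.0452]
P' = Q + AᵀP(A−BK) = [11.3744 13.1053; 13.1053 18.0452]
tr(P') = 29.4197


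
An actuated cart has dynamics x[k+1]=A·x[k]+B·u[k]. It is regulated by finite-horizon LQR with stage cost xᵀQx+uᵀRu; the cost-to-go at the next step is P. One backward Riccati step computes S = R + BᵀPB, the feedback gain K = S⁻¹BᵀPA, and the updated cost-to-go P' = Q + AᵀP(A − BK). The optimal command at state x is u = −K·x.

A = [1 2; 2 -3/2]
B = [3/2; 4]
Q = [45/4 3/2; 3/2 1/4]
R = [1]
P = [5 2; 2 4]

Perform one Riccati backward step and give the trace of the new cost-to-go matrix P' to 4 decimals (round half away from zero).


BᵀP = [15.5000 19.0000]
S = R + BᵀPB = [1] + [99.2500] = [100.2500]
BᵀPA = [53.5000 2.5000]
K = S⁻¹·BᵀPA = [0.5337 0.0249]
A−BK = [0.1995 1.9626; -0.1347 -1.5998]
AᵀP(A−BK) = [0.4489 1.6658; 1.6658 16.9377]
P' = Q + AᵀP(A−BK) = [11.6989 3.1658; 3.1658 17.1877]
tr(P') = 28.8865

28.8865


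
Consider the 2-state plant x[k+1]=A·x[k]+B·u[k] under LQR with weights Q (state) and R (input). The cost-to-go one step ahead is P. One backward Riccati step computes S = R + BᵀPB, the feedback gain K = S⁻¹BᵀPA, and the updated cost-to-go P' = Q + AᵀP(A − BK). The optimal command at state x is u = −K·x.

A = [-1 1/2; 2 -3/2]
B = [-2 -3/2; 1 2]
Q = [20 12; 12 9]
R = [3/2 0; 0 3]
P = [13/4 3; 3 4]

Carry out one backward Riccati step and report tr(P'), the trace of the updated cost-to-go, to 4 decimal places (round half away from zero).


33.8582

BᵀP = [-3.5000 -2.0000; 1.1250 3.5000]
S = R + BᵀPB = [3/2 0; 0 3] + [5.0000 1.2500; 1.2500 5.3125] = [6.5000 1.2500; 1.2500 8.3125]
BᵀPA = [-0.5000 1.2500; 5.8750 -4.6875]
K = S⁻¹·BᵀPA = [-0.2192 0.3097; 0.7397 -0.6105]
A−BK = [-0.3288 0.2037; 0.7397 -0.5887]
AᵀP(A−BK) = [2.7945 -2.3836; -2.3836 2.0637]
P' = Q + AᵀP(A−BK) = [22.7945 9.6164; 9.6164 11.0637]
tr(P') = 33.8582


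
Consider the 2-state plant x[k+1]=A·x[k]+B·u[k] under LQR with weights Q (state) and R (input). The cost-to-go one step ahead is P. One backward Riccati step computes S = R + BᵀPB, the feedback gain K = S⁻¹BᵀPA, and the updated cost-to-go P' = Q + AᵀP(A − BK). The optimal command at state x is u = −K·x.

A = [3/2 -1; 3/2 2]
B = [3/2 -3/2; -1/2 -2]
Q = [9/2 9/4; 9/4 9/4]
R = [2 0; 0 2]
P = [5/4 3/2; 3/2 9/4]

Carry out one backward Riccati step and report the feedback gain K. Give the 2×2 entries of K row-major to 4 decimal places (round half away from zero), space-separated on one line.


BᵀP = [1.1250 1.1250; -4.8750 -6.7500]
S = R + BᵀPB = [2 0; 0 2] + [1.1250 -3.9375; -3.9375 20.8125] = [3.1250 -3.9375; -3.9375 22.8125]
BᵀPA = [3.3750 1.1250; -17.4375 -8.6250]
K = S⁻¹·BᵀPA = [0.1494 -0.1487; -0.7386 -0.4038]
A−BK = [0.1681 -1.3825; 0.0975 1.1181]
AᵀP(A−BK) = [1.2415 0.5865; 0.5865 0.9349]
P' = Q + AᵀP(A−BK) = [5.7415 2.8365; 2.8365 3.1849]
tr(P') = 8.9265

0.1494 -0.1487 -0.7386 -0.4038
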